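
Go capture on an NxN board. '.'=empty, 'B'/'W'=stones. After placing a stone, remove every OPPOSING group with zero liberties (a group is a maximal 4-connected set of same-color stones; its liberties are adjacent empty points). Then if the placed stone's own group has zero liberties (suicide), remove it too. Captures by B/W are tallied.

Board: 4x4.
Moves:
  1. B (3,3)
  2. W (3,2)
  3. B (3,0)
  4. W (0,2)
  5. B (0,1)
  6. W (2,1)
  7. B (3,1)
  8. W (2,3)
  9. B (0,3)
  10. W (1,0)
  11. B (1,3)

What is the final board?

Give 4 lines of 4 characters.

Move 1: B@(3,3) -> caps B=0 W=0
Move 2: W@(3,2) -> caps B=0 W=0
Move 3: B@(3,0) -> caps B=0 W=0
Move 4: W@(0,2) -> caps B=0 W=0
Move 5: B@(0,1) -> caps B=0 W=0
Move 6: W@(2,1) -> caps B=0 W=0
Move 7: B@(3,1) -> caps B=0 W=0
Move 8: W@(2,3) -> caps B=0 W=1
Move 9: B@(0,3) -> caps B=0 W=1
Move 10: W@(1,0) -> caps B=0 W=1
Move 11: B@(1,3) -> caps B=0 W=1

Answer: .BWB
W..B
.W.W
BBW.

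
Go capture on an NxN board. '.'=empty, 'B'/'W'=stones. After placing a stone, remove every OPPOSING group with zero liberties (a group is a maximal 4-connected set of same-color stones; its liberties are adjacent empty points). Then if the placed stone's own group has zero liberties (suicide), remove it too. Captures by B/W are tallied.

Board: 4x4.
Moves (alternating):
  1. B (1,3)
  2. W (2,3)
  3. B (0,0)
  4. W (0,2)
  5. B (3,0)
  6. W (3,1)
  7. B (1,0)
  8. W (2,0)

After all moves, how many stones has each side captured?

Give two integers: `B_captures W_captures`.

Move 1: B@(1,3) -> caps B=0 W=0
Move 2: W@(2,3) -> caps B=0 W=0
Move 3: B@(0,0) -> caps B=0 W=0
Move 4: W@(0,2) -> caps B=0 W=0
Move 5: B@(3,0) -> caps B=0 W=0
Move 6: W@(3,1) -> caps B=0 W=0
Move 7: B@(1,0) -> caps B=0 W=0
Move 8: W@(2,0) -> caps B=0 W=1

Answer: 0 1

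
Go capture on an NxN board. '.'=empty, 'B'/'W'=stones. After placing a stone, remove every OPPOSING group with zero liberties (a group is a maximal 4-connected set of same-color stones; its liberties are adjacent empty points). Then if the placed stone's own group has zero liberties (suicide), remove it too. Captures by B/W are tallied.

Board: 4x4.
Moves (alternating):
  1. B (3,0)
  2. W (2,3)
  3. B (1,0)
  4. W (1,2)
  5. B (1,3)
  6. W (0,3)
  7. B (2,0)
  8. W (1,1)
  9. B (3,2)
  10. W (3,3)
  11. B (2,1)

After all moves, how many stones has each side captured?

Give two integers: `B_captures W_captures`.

Answer: 0 1

Derivation:
Move 1: B@(3,0) -> caps B=0 W=0
Move 2: W@(2,3) -> caps B=0 W=0
Move 3: B@(1,0) -> caps B=0 W=0
Move 4: W@(1,2) -> caps B=0 W=0
Move 5: B@(1,3) -> caps B=0 W=0
Move 6: W@(0,3) -> caps B=0 W=1
Move 7: B@(2,0) -> caps B=0 W=1
Move 8: W@(1,1) -> caps B=0 W=1
Move 9: B@(3,2) -> caps B=0 W=1
Move 10: W@(3,3) -> caps B=0 W=1
Move 11: B@(2,1) -> caps B=0 W=1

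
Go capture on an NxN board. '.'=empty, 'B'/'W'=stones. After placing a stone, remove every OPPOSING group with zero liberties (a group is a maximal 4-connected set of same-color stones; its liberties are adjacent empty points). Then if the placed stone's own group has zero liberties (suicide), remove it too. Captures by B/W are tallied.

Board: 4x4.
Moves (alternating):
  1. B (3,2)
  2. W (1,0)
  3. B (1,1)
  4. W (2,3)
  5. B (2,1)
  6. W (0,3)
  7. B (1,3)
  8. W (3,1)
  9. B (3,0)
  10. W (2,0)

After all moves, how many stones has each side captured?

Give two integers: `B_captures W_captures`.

Answer: 1 0

Derivation:
Move 1: B@(3,2) -> caps B=0 W=0
Move 2: W@(1,0) -> caps B=0 W=0
Move 3: B@(1,1) -> caps B=0 W=0
Move 4: W@(2,3) -> caps B=0 W=0
Move 5: B@(2,1) -> caps B=0 W=0
Move 6: W@(0,3) -> caps B=0 W=0
Move 7: B@(1,3) -> caps B=0 W=0
Move 8: W@(3,1) -> caps B=0 W=0
Move 9: B@(3,0) -> caps B=1 W=0
Move 10: W@(2,0) -> caps B=1 W=0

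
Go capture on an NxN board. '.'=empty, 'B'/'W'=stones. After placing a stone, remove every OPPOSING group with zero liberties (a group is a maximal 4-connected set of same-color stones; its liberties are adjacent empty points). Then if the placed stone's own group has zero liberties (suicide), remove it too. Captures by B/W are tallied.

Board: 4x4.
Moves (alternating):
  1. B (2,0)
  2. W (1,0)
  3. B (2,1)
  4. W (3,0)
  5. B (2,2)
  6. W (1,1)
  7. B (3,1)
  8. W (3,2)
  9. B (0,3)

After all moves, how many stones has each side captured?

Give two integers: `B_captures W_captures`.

Move 1: B@(2,0) -> caps B=0 W=0
Move 2: W@(1,0) -> caps B=0 W=0
Move 3: B@(2,1) -> caps B=0 W=0
Move 4: W@(3,0) -> caps B=0 W=0
Move 5: B@(2,2) -> caps B=0 W=0
Move 6: W@(1,1) -> caps B=0 W=0
Move 7: B@(3,1) -> caps B=1 W=0
Move 8: W@(3,2) -> caps B=1 W=0
Move 9: B@(0,3) -> caps B=1 W=0

Answer: 1 0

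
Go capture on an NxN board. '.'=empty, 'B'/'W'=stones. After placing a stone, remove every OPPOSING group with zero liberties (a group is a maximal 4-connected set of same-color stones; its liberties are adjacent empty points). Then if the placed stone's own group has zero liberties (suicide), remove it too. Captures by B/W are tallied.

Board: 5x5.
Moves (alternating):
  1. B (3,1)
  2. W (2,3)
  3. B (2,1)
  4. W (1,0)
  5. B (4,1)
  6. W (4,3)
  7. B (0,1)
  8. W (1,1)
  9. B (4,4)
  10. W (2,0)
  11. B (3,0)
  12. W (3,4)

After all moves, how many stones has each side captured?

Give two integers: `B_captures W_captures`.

Answer: 0 1

Derivation:
Move 1: B@(3,1) -> caps B=0 W=0
Move 2: W@(2,3) -> caps B=0 W=0
Move 3: B@(2,1) -> caps B=0 W=0
Move 4: W@(1,0) -> caps B=0 W=0
Move 5: B@(4,1) -> caps B=0 W=0
Move 6: W@(4,3) -> caps B=0 W=0
Move 7: B@(0,1) -> caps B=0 W=0
Move 8: W@(1,1) -> caps B=0 W=0
Move 9: B@(4,4) -> caps B=0 W=0
Move 10: W@(2,0) -> caps B=0 W=0
Move 11: B@(3,0) -> caps B=0 W=0
Move 12: W@(3,4) -> caps B=0 W=1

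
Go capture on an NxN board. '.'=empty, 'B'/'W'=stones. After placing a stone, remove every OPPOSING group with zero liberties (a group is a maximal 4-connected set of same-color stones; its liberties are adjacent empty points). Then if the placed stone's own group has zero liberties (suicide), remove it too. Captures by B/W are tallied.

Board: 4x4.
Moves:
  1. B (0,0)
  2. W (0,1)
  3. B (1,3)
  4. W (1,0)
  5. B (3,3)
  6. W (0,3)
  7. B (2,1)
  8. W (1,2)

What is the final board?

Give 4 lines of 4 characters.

Answer: .W.W
W.WB
.B..
...B

Derivation:
Move 1: B@(0,0) -> caps B=0 W=0
Move 2: W@(0,1) -> caps B=0 W=0
Move 3: B@(1,3) -> caps B=0 W=0
Move 4: W@(1,0) -> caps B=0 W=1
Move 5: B@(3,3) -> caps B=0 W=1
Move 6: W@(0,3) -> caps B=0 W=1
Move 7: B@(2,1) -> caps B=0 W=1
Move 8: W@(1,2) -> caps B=0 W=1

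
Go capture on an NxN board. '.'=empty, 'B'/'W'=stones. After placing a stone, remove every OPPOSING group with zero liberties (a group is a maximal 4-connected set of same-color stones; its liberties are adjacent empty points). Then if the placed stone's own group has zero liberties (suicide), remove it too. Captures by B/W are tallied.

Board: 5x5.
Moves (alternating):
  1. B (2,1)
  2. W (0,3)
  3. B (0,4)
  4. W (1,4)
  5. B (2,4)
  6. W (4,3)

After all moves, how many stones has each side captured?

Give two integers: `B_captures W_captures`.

Move 1: B@(2,1) -> caps B=0 W=0
Move 2: W@(0,3) -> caps B=0 W=0
Move 3: B@(0,4) -> caps B=0 W=0
Move 4: W@(1,4) -> caps B=0 W=1
Move 5: B@(2,4) -> caps B=0 W=1
Move 6: W@(4,3) -> caps B=0 W=1

Answer: 0 1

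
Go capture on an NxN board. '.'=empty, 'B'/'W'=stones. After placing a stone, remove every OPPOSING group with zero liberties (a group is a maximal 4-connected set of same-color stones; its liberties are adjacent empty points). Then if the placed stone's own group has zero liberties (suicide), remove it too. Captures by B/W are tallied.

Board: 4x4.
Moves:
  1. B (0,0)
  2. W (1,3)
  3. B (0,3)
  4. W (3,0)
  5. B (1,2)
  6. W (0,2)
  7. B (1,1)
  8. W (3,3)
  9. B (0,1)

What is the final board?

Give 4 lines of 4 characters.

Move 1: B@(0,0) -> caps B=0 W=0
Move 2: W@(1,3) -> caps B=0 W=0
Move 3: B@(0,3) -> caps B=0 W=0
Move 4: W@(3,0) -> caps B=0 W=0
Move 5: B@(1,2) -> caps B=0 W=0
Move 6: W@(0,2) -> caps B=0 W=1
Move 7: B@(1,1) -> caps B=0 W=1
Move 8: W@(3,3) -> caps B=0 W=1
Move 9: B@(0,1) -> caps B=0 W=1

Answer: BBW.
.BBW
....
W..W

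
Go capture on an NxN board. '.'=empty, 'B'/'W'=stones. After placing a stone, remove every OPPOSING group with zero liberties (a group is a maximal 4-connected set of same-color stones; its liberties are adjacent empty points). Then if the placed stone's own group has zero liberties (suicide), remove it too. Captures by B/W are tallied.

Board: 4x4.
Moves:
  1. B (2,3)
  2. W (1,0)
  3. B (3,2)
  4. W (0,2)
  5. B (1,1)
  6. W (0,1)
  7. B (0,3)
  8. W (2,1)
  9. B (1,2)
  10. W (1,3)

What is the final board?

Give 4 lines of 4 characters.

Answer: .WW.
WBBW
.W.B
..B.

Derivation:
Move 1: B@(2,3) -> caps B=0 W=0
Move 2: W@(1,0) -> caps B=0 W=0
Move 3: B@(3,2) -> caps B=0 W=0
Move 4: W@(0,2) -> caps B=0 W=0
Move 5: B@(1,1) -> caps B=0 W=0
Move 6: W@(0,1) -> caps B=0 W=0
Move 7: B@(0,3) -> caps B=0 W=0
Move 8: W@(2,1) -> caps B=0 W=0
Move 9: B@(1,2) -> caps B=0 W=0
Move 10: W@(1,3) -> caps B=0 W=1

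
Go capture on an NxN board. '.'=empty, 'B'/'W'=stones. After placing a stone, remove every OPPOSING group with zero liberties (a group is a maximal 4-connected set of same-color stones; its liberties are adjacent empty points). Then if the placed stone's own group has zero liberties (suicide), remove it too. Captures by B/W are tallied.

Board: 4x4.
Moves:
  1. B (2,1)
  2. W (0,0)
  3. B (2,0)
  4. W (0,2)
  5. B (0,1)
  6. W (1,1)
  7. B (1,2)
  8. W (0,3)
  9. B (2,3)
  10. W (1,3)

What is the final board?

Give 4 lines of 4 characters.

Move 1: B@(2,1) -> caps B=0 W=0
Move 2: W@(0,0) -> caps B=0 W=0
Move 3: B@(2,0) -> caps B=0 W=0
Move 4: W@(0,2) -> caps B=0 W=0
Move 5: B@(0,1) -> caps B=0 W=0
Move 6: W@(1,1) -> caps B=0 W=1
Move 7: B@(1,2) -> caps B=0 W=1
Move 8: W@(0,3) -> caps B=0 W=1
Move 9: B@(2,3) -> caps B=0 W=1
Move 10: W@(1,3) -> caps B=0 W=1

Answer: W.WW
.WBW
BB.B
....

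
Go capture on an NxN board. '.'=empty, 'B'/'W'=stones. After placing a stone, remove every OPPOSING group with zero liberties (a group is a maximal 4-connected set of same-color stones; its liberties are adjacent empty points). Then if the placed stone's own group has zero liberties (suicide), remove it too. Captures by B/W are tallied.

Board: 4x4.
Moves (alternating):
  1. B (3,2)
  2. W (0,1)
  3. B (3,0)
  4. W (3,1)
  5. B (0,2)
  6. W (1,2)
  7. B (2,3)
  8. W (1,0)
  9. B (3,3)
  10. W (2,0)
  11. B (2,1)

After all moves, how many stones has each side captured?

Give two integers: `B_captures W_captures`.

Move 1: B@(3,2) -> caps B=0 W=0
Move 2: W@(0,1) -> caps B=0 W=0
Move 3: B@(3,0) -> caps B=0 W=0
Move 4: W@(3,1) -> caps B=0 W=0
Move 5: B@(0,2) -> caps B=0 W=0
Move 6: W@(1,2) -> caps B=0 W=0
Move 7: B@(2,3) -> caps B=0 W=0
Move 8: W@(1,0) -> caps B=0 W=0
Move 9: B@(3,3) -> caps B=0 W=0
Move 10: W@(2,0) -> caps B=0 W=1
Move 11: B@(2,1) -> caps B=0 W=1

Answer: 0 1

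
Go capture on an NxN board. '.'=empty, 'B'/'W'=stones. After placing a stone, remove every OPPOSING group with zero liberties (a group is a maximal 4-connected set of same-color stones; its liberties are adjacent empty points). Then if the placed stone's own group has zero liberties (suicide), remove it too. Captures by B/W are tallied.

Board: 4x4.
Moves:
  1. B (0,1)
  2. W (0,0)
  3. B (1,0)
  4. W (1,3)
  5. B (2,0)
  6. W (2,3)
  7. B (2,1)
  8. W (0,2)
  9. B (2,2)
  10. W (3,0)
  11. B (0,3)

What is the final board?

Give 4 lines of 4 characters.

Move 1: B@(0,1) -> caps B=0 W=0
Move 2: W@(0,0) -> caps B=0 W=0
Move 3: B@(1,0) -> caps B=1 W=0
Move 4: W@(1,3) -> caps B=1 W=0
Move 5: B@(2,0) -> caps B=1 W=0
Move 6: W@(2,3) -> caps B=1 W=0
Move 7: B@(2,1) -> caps B=1 W=0
Move 8: W@(0,2) -> caps B=1 W=0
Move 9: B@(2,2) -> caps B=1 W=0
Move 10: W@(3,0) -> caps B=1 W=0
Move 11: B@(0,3) -> caps B=1 W=0

Answer: .BW.
B..W
BBBW
W...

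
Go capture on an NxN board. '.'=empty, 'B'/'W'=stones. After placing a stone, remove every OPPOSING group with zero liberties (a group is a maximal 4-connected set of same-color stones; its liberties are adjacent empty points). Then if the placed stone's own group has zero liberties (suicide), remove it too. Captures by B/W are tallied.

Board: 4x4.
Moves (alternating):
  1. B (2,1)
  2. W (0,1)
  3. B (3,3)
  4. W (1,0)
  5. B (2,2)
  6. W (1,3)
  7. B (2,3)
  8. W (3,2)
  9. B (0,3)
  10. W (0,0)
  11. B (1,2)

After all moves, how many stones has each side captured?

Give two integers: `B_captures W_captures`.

Answer: 1 0

Derivation:
Move 1: B@(2,1) -> caps B=0 W=0
Move 2: W@(0,1) -> caps B=0 W=0
Move 3: B@(3,3) -> caps B=0 W=0
Move 4: W@(1,0) -> caps B=0 W=0
Move 5: B@(2,2) -> caps B=0 W=0
Move 6: W@(1,3) -> caps B=0 W=0
Move 7: B@(2,3) -> caps B=0 W=0
Move 8: W@(3,2) -> caps B=0 W=0
Move 9: B@(0,3) -> caps B=0 W=0
Move 10: W@(0,0) -> caps B=0 W=0
Move 11: B@(1,2) -> caps B=1 W=0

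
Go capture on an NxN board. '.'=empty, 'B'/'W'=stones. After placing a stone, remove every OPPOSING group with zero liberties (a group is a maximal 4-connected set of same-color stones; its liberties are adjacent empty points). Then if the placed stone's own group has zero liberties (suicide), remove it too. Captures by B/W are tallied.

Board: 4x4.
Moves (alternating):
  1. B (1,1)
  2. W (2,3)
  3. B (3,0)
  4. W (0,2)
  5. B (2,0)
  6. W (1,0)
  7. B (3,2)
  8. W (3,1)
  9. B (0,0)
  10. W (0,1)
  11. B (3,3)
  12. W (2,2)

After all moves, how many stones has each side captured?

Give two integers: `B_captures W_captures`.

Answer: 1 2

Derivation:
Move 1: B@(1,1) -> caps B=0 W=0
Move 2: W@(2,3) -> caps B=0 W=0
Move 3: B@(3,0) -> caps B=0 W=0
Move 4: W@(0,2) -> caps B=0 W=0
Move 5: B@(2,0) -> caps B=0 W=0
Move 6: W@(1,0) -> caps B=0 W=0
Move 7: B@(3,2) -> caps B=0 W=0
Move 8: W@(3,1) -> caps B=0 W=0
Move 9: B@(0,0) -> caps B=1 W=0
Move 10: W@(0,1) -> caps B=1 W=0
Move 11: B@(3,3) -> caps B=1 W=0
Move 12: W@(2,2) -> caps B=1 W=2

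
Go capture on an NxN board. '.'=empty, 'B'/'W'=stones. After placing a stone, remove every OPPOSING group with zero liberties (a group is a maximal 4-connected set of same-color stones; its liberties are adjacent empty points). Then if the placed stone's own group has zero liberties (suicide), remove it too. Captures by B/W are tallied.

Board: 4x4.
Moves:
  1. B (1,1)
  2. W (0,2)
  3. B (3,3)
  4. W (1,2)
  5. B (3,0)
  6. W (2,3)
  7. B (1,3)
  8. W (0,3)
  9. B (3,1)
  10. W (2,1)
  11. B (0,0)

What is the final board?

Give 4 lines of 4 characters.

Move 1: B@(1,1) -> caps B=0 W=0
Move 2: W@(0,2) -> caps B=0 W=0
Move 3: B@(3,3) -> caps B=0 W=0
Move 4: W@(1,2) -> caps B=0 W=0
Move 5: B@(3,0) -> caps B=0 W=0
Move 6: W@(2,3) -> caps B=0 W=0
Move 7: B@(1,3) -> caps B=0 W=0
Move 8: W@(0,3) -> caps B=0 W=1
Move 9: B@(3,1) -> caps B=0 W=1
Move 10: W@(2,1) -> caps B=0 W=1
Move 11: B@(0,0) -> caps B=0 W=1

Answer: B.WW
.BW.
.W.W
BB.B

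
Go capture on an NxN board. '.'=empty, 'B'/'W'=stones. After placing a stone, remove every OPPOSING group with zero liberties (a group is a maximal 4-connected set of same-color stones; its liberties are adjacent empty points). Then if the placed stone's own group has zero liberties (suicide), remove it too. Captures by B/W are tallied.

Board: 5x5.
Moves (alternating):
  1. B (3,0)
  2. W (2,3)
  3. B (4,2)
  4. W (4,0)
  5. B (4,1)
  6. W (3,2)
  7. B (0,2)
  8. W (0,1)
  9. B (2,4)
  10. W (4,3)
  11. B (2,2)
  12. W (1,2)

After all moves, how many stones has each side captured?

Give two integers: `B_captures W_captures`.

Move 1: B@(3,0) -> caps B=0 W=0
Move 2: W@(2,3) -> caps B=0 W=0
Move 3: B@(4,2) -> caps B=0 W=0
Move 4: W@(4,0) -> caps B=0 W=0
Move 5: B@(4,1) -> caps B=1 W=0
Move 6: W@(3,2) -> caps B=1 W=0
Move 7: B@(0,2) -> caps B=1 W=0
Move 8: W@(0,1) -> caps B=1 W=0
Move 9: B@(2,4) -> caps B=1 W=0
Move 10: W@(4,3) -> caps B=1 W=0
Move 11: B@(2,2) -> caps B=1 W=0
Move 12: W@(1,2) -> caps B=1 W=0

Answer: 1 0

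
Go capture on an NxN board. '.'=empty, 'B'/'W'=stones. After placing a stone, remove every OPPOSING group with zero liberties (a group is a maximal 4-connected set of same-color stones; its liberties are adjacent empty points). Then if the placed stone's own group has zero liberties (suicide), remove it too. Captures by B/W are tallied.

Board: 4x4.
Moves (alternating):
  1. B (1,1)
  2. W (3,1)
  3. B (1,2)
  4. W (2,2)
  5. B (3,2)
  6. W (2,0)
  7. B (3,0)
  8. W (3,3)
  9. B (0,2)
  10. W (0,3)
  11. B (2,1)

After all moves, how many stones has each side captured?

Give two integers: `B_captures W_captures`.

Move 1: B@(1,1) -> caps B=0 W=0
Move 2: W@(3,1) -> caps B=0 W=0
Move 3: B@(1,2) -> caps B=0 W=0
Move 4: W@(2,2) -> caps B=0 W=0
Move 5: B@(3,2) -> caps B=0 W=0
Move 6: W@(2,0) -> caps B=0 W=0
Move 7: B@(3,0) -> caps B=0 W=0
Move 8: W@(3,3) -> caps B=0 W=1
Move 9: B@(0,2) -> caps B=0 W=1
Move 10: W@(0,3) -> caps B=0 W=1
Move 11: B@(2,1) -> caps B=0 W=1

Answer: 0 1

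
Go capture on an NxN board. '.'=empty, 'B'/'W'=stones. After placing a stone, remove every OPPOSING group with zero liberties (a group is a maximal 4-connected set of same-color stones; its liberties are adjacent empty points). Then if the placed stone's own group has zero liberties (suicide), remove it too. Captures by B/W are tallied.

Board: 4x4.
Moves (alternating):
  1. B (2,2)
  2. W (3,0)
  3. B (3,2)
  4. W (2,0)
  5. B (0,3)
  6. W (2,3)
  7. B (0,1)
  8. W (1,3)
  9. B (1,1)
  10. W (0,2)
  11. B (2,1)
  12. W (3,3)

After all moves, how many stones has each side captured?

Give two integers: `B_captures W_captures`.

Answer: 0 1

Derivation:
Move 1: B@(2,2) -> caps B=0 W=0
Move 2: W@(3,0) -> caps B=0 W=0
Move 3: B@(3,2) -> caps B=0 W=0
Move 4: W@(2,0) -> caps B=0 W=0
Move 5: B@(0,3) -> caps B=0 W=0
Move 6: W@(2,3) -> caps B=0 W=0
Move 7: B@(0,1) -> caps B=0 W=0
Move 8: W@(1,3) -> caps B=0 W=0
Move 9: B@(1,1) -> caps B=0 W=0
Move 10: W@(0,2) -> caps B=0 W=1
Move 11: B@(2,1) -> caps B=0 W=1
Move 12: W@(3,3) -> caps B=0 W=1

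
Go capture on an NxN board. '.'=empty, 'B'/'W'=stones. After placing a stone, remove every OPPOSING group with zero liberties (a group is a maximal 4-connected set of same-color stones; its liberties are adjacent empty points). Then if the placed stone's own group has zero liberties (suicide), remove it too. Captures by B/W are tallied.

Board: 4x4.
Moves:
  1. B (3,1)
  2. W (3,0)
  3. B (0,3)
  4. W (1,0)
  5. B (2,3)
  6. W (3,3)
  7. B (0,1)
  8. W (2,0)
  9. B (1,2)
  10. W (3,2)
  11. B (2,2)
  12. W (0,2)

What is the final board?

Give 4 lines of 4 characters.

Move 1: B@(3,1) -> caps B=0 W=0
Move 2: W@(3,0) -> caps B=0 W=0
Move 3: B@(0,3) -> caps B=0 W=0
Move 4: W@(1,0) -> caps B=0 W=0
Move 5: B@(2,3) -> caps B=0 W=0
Move 6: W@(3,3) -> caps B=0 W=0
Move 7: B@(0,1) -> caps B=0 W=0
Move 8: W@(2,0) -> caps B=0 W=0
Move 9: B@(1,2) -> caps B=0 W=0
Move 10: W@(3,2) -> caps B=0 W=0
Move 11: B@(2,2) -> caps B=2 W=0
Move 12: W@(0,2) -> caps B=2 W=0

Answer: .B.B
W.B.
W.BB
WB..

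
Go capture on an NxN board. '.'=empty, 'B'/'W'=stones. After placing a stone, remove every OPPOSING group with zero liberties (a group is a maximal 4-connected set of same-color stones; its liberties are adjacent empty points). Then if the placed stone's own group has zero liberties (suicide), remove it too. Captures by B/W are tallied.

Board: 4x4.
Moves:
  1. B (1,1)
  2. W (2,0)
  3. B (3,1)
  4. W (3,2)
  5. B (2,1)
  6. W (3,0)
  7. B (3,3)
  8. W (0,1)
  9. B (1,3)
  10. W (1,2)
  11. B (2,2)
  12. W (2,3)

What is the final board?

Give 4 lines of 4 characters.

Move 1: B@(1,1) -> caps B=0 W=0
Move 2: W@(2,0) -> caps B=0 W=0
Move 3: B@(3,1) -> caps B=0 W=0
Move 4: W@(3,2) -> caps B=0 W=0
Move 5: B@(2,1) -> caps B=0 W=0
Move 6: W@(3,0) -> caps B=0 W=0
Move 7: B@(3,3) -> caps B=0 W=0
Move 8: W@(0,1) -> caps B=0 W=0
Move 9: B@(1,3) -> caps B=0 W=0
Move 10: W@(1,2) -> caps B=0 W=0
Move 11: B@(2,2) -> caps B=1 W=0
Move 12: W@(2,3) -> caps B=1 W=0

Answer: .W..
.BWB
WBB.
WB.B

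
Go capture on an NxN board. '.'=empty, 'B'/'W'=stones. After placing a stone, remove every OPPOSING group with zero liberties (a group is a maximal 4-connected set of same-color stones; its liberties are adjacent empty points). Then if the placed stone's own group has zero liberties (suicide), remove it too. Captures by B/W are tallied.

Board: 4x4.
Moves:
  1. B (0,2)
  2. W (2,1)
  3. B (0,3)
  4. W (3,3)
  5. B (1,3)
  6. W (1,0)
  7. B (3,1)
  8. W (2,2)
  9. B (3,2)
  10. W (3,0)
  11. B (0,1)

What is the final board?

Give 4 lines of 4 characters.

Answer: .BBB
W..B
.WW.
W..W

Derivation:
Move 1: B@(0,2) -> caps B=0 W=0
Move 2: W@(2,1) -> caps B=0 W=0
Move 3: B@(0,3) -> caps B=0 W=0
Move 4: W@(3,3) -> caps B=0 W=0
Move 5: B@(1,3) -> caps B=0 W=0
Move 6: W@(1,0) -> caps B=0 W=0
Move 7: B@(3,1) -> caps B=0 W=0
Move 8: W@(2,2) -> caps B=0 W=0
Move 9: B@(3,2) -> caps B=0 W=0
Move 10: W@(3,0) -> caps B=0 W=2
Move 11: B@(0,1) -> caps B=0 W=2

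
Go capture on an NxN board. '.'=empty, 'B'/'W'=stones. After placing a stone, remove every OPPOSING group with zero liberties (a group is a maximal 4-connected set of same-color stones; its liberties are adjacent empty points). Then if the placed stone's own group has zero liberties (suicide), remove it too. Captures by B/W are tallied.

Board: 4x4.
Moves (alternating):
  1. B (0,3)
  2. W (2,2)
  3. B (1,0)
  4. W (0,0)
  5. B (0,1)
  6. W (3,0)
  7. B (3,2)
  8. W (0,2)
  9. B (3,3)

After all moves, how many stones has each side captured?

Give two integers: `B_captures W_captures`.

Answer: 1 0

Derivation:
Move 1: B@(0,3) -> caps B=0 W=0
Move 2: W@(2,2) -> caps B=0 W=0
Move 3: B@(1,0) -> caps B=0 W=0
Move 4: W@(0,0) -> caps B=0 W=0
Move 5: B@(0,1) -> caps B=1 W=0
Move 6: W@(3,0) -> caps B=1 W=0
Move 7: B@(3,2) -> caps B=1 W=0
Move 8: W@(0,2) -> caps B=1 W=0
Move 9: B@(3,3) -> caps B=1 W=0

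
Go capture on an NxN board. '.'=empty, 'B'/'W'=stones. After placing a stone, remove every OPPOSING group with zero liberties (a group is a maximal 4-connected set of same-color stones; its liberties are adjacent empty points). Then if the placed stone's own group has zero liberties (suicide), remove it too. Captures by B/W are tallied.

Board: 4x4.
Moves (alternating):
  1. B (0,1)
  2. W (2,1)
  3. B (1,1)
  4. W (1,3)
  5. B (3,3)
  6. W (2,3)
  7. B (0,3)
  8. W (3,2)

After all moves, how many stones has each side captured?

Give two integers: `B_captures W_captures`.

Answer: 0 1

Derivation:
Move 1: B@(0,1) -> caps B=0 W=0
Move 2: W@(2,1) -> caps B=0 W=0
Move 3: B@(1,1) -> caps B=0 W=0
Move 4: W@(1,3) -> caps B=0 W=0
Move 5: B@(3,3) -> caps B=0 W=0
Move 6: W@(2,3) -> caps B=0 W=0
Move 7: B@(0,3) -> caps B=0 W=0
Move 8: W@(3,2) -> caps B=0 W=1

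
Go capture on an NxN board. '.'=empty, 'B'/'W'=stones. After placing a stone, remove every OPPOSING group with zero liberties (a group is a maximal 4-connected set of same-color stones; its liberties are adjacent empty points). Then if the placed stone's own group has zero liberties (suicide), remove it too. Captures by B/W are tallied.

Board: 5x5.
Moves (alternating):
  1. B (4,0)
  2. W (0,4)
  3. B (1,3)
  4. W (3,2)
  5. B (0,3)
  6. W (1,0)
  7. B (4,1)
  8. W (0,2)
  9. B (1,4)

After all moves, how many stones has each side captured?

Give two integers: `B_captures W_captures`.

Move 1: B@(4,0) -> caps B=0 W=0
Move 2: W@(0,4) -> caps B=0 W=0
Move 3: B@(1,3) -> caps B=0 W=0
Move 4: W@(3,2) -> caps B=0 W=0
Move 5: B@(0,3) -> caps B=0 W=0
Move 6: W@(1,0) -> caps B=0 W=0
Move 7: B@(4,1) -> caps B=0 W=0
Move 8: W@(0,2) -> caps B=0 W=0
Move 9: B@(1,4) -> caps B=1 W=0

Answer: 1 0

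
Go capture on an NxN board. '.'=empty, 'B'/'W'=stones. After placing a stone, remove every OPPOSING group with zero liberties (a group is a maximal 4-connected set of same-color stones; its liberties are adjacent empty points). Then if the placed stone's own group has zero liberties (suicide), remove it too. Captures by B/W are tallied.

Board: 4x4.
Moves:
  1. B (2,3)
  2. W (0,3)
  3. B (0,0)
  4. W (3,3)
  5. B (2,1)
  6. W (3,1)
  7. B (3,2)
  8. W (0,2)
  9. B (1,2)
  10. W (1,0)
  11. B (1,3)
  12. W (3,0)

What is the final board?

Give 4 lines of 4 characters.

Move 1: B@(2,3) -> caps B=0 W=0
Move 2: W@(0,3) -> caps B=0 W=0
Move 3: B@(0,0) -> caps B=0 W=0
Move 4: W@(3,3) -> caps B=0 W=0
Move 5: B@(2,1) -> caps B=0 W=0
Move 6: W@(3,1) -> caps B=0 W=0
Move 7: B@(3,2) -> caps B=1 W=0
Move 8: W@(0,2) -> caps B=1 W=0
Move 9: B@(1,2) -> caps B=1 W=0
Move 10: W@(1,0) -> caps B=1 W=0
Move 11: B@(1,3) -> caps B=1 W=0
Move 12: W@(3,0) -> caps B=1 W=0

Answer: B.WW
W.BB
.B.B
WWB.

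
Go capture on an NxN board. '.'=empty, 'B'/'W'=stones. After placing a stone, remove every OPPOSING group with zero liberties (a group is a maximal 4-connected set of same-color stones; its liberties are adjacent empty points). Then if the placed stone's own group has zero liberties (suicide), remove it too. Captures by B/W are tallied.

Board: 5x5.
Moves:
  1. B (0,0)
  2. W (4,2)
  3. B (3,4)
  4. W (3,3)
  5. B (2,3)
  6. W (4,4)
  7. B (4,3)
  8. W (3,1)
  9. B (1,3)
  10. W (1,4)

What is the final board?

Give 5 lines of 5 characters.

Move 1: B@(0,0) -> caps B=0 W=0
Move 2: W@(4,2) -> caps B=0 W=0
Move 3: B@(3,4) -> caps B=0 W=0
Move 4: W@(3,3) -> caps B=0 W=0
Move 5: B@(2,3) -> caps B=0 W=0
Move 6: W@(4,4) -> caps B=0 W=0
Move 7: B@(4,3) -> caps B=1 W=0
Move 8: W@(3,1) -> caps B=1 W=0
Move 9: B@(1,3) -> caps B=1 W=0
Move 10: W@(1,4) -> caps B=1 W=0

Answer: B....
...BW
...B.
.W.WB
..WB.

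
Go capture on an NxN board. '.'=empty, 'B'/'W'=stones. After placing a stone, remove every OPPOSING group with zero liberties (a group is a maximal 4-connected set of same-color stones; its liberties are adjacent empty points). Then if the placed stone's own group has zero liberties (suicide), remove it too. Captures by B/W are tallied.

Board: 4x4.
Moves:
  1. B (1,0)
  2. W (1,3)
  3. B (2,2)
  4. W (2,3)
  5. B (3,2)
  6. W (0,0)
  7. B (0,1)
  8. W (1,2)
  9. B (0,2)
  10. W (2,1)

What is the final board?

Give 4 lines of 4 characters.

Answer: .BB.
B.WW
.WBW
..B.

Derivation:
Move 1: B@(1,0) -> caps B=0 W=0
Move 2: W@(1,3) -> caps B=0 W=0
Move 3: B@(2,2) -> caps B=0 W=0
Move 4: W@(2,3) -> caps B=0 W=0
Move 5: B@(3,2) -> caps B=0 W=0
Move 6: W@(0,0) -> caps B=0 W=0
Move 7: B@(0,1) -> caps B=1 W=0
Move 8: W@(1,2) -> caps B=1 W=0
Move 9: B@(0,2) -> caps B=1 W=0
Move 10: W@(2,1) -> caps B=1 W=0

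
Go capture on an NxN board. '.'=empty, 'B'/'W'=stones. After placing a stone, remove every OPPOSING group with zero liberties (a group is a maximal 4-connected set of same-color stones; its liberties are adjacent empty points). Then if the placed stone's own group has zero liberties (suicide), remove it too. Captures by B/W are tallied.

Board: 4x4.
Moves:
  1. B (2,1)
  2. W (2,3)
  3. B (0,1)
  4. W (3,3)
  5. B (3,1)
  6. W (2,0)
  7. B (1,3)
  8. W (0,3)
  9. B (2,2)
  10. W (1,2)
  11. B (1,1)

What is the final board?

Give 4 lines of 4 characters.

Move 1: B@(2,1) -> caps B=0 W=0
Move 2: W@(2,3) -> caps B=0 W=0
Move 3: B@(0,1) -> caps B=0 W=0
Move 4: W@(3,3) -> caps B=0 W=0
Move 5: B@(3,1) -> caps B=0 W=0
Move 6: W@(2,0) -> caps B=0 W=0
Move 7: B@(1,3) -> caps B=0 W=0
Move 8: W@(0,3) -> caps B=0 W=0
Move 9: B@(2,2) -> caps B=0 W=0
Move 10: W@(1,2) -> caps B=0 W=1
Move 11: B@(1,1) -> caps B=0 W=1

Answer: .B.W
.BW.
WBBW
.B.W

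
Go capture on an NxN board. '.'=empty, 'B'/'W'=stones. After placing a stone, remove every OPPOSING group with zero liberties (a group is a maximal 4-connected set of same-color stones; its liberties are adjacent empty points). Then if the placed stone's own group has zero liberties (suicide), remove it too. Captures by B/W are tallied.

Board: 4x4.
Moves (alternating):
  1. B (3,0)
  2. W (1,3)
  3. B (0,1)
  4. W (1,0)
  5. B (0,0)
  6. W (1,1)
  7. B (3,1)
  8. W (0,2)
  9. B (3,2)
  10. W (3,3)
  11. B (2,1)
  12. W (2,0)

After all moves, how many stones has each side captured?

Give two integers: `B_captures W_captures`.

Answer: 0 2

Derivation:
Move 1: B@(3,0) -> caps B=0 W=0
Move 2: W@(1,3) -> caps B=0 W=0
Move 3: B@(0,1) -> caps B=0 W=0
Move 4: W@(1,0) -> caps B=0 W=0
Move 5: B@(0,0) -> caps B=0 W=0
Move 6: W@(1,1) -> caps B=0 W=0
Move 7: B@(3,1) -> caps B=0 W=0
Move 8: W@(0,2) -> caps B=0 W=2
Move 9: B@(3,2) -> caps B=0 W=2
Move 10: W@(3,3) -> caps B=0 W=2
Move 11: B@(2,1) -> caps B=0 W=2
Move 12: W@(2,0) -> caps B=0 W=2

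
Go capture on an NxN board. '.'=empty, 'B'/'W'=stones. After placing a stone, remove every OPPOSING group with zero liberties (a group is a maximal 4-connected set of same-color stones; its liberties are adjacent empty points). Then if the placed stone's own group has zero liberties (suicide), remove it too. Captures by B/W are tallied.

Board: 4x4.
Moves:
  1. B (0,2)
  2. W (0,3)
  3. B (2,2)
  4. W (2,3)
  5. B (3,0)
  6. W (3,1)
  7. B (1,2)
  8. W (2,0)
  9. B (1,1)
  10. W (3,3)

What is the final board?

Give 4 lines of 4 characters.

Answer: ..BW
.BB.
W.BW
.W.W

Derivation:
Move 1: B@(0,2) -> caps B=0 W=0
Move 2: W@(0,3) -> caps B=0 W=0
Move 3: B@(2,2) -> caps B=0 W=0
Move 4: W@(2,3) -> caps B=0 W=0
Move 5: B@(3,0) -> caps B=0 W=0
Move 6: W@(3,1) -> caps B=0 W=0
Move 7: B@(1,2) -> caps B=0 W=0
Move 8: W@(2,0) -> caps B=0 W=1
Move 9: B@(1,1) -> caps B=0 W=1
Move 10: W@(3,3) -> caps B=0 W=1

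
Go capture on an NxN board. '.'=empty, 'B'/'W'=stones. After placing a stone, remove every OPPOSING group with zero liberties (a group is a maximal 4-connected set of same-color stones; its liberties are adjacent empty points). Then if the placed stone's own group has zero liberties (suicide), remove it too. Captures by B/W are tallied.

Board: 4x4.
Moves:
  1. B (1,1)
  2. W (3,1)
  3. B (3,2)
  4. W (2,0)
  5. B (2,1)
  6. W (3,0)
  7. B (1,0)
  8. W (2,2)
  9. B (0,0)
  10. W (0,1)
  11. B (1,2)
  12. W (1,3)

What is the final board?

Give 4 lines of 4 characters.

Answer: BW..
BBBW
.BW.
..B.

Derivation:
Move 1: B@(1,1) -> caps B=0 W=0
Move 2: W@(3,1) -> caps B=0 W=0
Move 3: B@(3,2) -> caps B=0 W=0
Move 4: W@(2,0) -> caps B=0 W=0
Move 5: B@(2,1) -> caps B=0 W=0
Move 6: W@(3,0) -> caps B=0 W=0
Move 7: B@(1,0) -> caps B=3 W=0
Move 8: W@(2,2) -> caps B=3 W=0
Move 9: B@(0,0) -> caps B=3 W=0
Move 10: W@(0,1) -> caps B=3 W=0
Move 11: B@(1,2) -> caps B=3 W=0
Move 12: W@(1,3) -> caps B=3 W=0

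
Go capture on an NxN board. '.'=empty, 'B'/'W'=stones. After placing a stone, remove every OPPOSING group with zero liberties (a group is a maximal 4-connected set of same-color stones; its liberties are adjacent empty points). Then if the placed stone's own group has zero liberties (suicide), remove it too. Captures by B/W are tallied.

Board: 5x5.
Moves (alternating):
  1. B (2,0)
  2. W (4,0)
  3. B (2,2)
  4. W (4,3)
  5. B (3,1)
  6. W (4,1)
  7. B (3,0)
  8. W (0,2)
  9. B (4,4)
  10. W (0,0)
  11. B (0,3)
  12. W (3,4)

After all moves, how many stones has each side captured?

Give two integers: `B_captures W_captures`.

Answer: 0 1

Derivation:
Move 1: B@(2,0) -> caps B=0 W=0
Move 2: W@(4,0) -> caps B=0 W=0
Move 3: B@(2,2) -> caps B=0 W=0
Move 4: W@(4,3) -> caps B=0 W=0
Move 5: B@(3,1) -> caps B=0 W=0
Move 6: W@(4,1) -> caps B=0 W=0
Move 7: B@(3,0) -> caps B=0 W=0
Move 8: W@(0,2) -> caps B=0 W=0
Move 9: B@(4,4) -> caps B=0 W=0
Move 10: W@(0,0) -> caps B=0 W=0
Move 11: B@(0,3) -> caps B=0 W=0
Move 12: W@(3,4) -> caps B=0 W=1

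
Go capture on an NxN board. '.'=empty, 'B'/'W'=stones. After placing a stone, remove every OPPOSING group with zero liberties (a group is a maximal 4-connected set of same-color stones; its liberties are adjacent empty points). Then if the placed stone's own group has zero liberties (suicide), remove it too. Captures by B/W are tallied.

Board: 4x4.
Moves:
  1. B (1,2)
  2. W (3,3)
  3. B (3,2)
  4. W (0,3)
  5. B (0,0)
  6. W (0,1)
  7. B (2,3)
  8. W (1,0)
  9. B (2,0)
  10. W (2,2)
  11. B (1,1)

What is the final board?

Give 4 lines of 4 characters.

Answer: .W.W
WBB.
B.WB
..B.

Derivation:
Move 1: B@(1,2) -> caps B=0 W=0
Move 2: W@(3,3) -> caps B=0 W=0
Move 3: B@(3,2) -> caps B=0 W=0
Move 4: W@(0,3) -> caps B=0 W=0
Move 5: B@(0,0) -> caps B=0 W=0
Move 6: W@(0,1) -> caps B=0 W=0
Move 7: B@(2,3) -> caps B=1 W=0
Move 8: W@(1,0) -> caps B=1 W=1
Move 9: B@(2,0) -> caps B=1 W=1
Move 10: W@(2,2) -> caps B=1 W=1
Move 11: B@(1,1) -> caps B=1 W=1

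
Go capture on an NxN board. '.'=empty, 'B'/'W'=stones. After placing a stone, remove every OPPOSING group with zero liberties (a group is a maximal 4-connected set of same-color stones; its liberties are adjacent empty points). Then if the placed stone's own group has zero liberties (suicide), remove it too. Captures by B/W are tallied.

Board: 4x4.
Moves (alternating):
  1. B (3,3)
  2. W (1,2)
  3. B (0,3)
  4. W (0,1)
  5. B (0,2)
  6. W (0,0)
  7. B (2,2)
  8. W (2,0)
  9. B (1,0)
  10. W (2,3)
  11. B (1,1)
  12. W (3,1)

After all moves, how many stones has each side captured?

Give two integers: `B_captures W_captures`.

Move 1: B@(3,3) -> caps B=0 W=0
Move 2: W@(1,2) -> caps B=0 W=0
Move 3: B@(0,3) -> caps B=0 W=0
Move 4: W@(0,1) -> caps B=0 W=0
Move 5: B@(0,2) -> caps B=0 W=0
Move 6: W@(0,0) -> caps B=0 W=0
Move 7: B@(2,2) -> caps B=0 W=0
Move 8: W@(2,0) -> caps B=0 W=0
Move 9: B@(1,0) -> caps B=0 W=0
Move 10: W@(2,3) -> caps B=0 W=0
Move 11: B@(1,1) -> caps B=2 W=0
Move 12: W@(3,1) -> caps B=2 W=0

Answer: 2 0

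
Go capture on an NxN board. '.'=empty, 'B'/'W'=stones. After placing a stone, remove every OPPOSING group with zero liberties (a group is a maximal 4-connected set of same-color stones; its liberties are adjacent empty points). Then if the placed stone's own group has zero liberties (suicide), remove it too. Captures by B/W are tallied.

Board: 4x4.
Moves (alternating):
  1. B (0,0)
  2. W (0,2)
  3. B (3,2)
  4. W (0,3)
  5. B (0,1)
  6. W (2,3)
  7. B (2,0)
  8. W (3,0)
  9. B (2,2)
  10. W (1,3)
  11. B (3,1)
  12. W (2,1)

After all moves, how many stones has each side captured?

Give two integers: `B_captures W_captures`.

Move 1: B@(0,0) -> caps B=0 W=0
Move 2: W@(0,2) -> caps B=0 W=0
Move 3: B@(3,2) -> caps B=0 W=0
Move 4: W@(0,3) -> caps B=0 W=0
Move 5: B@(0,1) -> caps B=0 W=0
Move 6: W@(2,3) -> caps B=0 W=0
Move 7: B@(2,0) -> caps B=0 W=0
Move 8: W@(3,0) -> caps B=0 W=0
Move 9: B@(2,2) -> caps B=0 W=0
Move 10: W@(1,3) -> caps B=0 W=0
Move 11: B@(3,1) -> caps B=1 W=0
Move 12: W@(2,1) -> caps B=1 W=0

Answer: 1 0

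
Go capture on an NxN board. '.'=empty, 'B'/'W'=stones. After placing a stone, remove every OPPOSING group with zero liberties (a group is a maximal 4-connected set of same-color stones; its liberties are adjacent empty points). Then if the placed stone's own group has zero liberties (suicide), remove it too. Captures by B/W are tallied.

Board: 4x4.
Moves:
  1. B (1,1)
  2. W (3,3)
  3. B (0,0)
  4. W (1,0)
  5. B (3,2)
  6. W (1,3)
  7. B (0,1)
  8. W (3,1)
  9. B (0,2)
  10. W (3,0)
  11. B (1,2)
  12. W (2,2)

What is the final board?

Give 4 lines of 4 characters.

Answer: BBB.
WBBW
..W.
WW.W

Derivation:
Move 1: B@(1,1) -> caps B=0 W=0
Move 2: W@(3,3) -> caps B=0 W=0
Move 3: B@(0,0) -> caps B=0 W=0
Move 4: W@(1,0) -> caps B=0 W=0
Move 5: B@(3,2) -> caps B=0 W=0
Move 6: W@(1,3) -> caps B=0 W=0
Move 7: B@(0,1) -> caps B=0 W=0
Move 8: W@(3,1) -> caps B=0 W=0
Move 9: B@(0,2) -> caps B=0 W=0
Move 10: W@(3,0) -> caps B=0 W=0
Move 11: B@(1,2) -> caps B=0 W=0
Move 12: W@(2,2) -> caps B=0 W=1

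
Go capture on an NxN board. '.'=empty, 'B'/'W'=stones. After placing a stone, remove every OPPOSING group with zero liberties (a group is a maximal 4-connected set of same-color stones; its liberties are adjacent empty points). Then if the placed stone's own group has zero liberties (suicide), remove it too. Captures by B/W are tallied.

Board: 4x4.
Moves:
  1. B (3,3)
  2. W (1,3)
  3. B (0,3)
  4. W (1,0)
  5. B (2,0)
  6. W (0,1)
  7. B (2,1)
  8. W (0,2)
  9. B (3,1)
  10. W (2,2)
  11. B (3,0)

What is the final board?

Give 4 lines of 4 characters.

Move 1: B@(3,3) -> caps B=0 W=0
Move 2: W@(1,3) -> caps B=0 W=0
Move 3: B@(0,3) -> caps B=0 W=0
Move 4: W@(1,0) -> caps B=0 W=0
Move 5: B@(2,0) -> caps B=0 W=0
Move 6: W@(0,1) -> caps B=0 W=0
Move 7: B@(2,1) -> caps B=0 W=0
Move 8: W@(0,2) -> caps B=0 W=1
Move 9: B@(3,1) -> caps B=0 W=1
Move 10: W@(2,2) -> caps B=0 W=1
Move 11: B@(3,0) -> caps B=0 W=1

Answer: .WW.
W..W
BBW.
BB.B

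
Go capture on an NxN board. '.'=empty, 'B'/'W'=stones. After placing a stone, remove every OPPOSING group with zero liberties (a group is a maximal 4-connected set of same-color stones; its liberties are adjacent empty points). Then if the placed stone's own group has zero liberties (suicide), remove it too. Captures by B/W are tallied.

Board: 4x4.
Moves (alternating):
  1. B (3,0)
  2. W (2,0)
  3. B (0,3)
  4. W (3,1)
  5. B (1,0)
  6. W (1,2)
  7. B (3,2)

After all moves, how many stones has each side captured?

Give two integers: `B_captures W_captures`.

Answer: 0 1

Derivation:
Move 1: B@(3,0) -> caps B=0 W=0
Move 2: W@(2,0) -> caps B=0 W=0
Move 3: B@(0,3) -> caps B=0 W=0
Move 4: W@(3,1) -> caps B=0 W=1
Move 5: B@(1,0) -> caps B=0 W=1
Move 6: W@(1,2) -> caps B=0 W=1
Move 7: B@(3,2) -> caps B=0 W=1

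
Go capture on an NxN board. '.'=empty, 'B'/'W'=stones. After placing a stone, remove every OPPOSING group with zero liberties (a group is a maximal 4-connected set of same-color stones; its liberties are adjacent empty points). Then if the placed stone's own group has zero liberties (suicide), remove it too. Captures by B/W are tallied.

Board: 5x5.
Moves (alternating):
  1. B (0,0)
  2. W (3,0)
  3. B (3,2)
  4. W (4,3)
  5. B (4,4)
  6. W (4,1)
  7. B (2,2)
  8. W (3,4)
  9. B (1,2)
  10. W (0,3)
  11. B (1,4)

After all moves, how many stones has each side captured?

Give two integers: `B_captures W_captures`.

Move 1: B@(0,0) -> caps B=0 W=0
Move 2: W@(3,0) -> caps B=0 W=0
Move 3: B@(3,2) -> caps B=0 W=0
Move 4: W@(4,3) -> caps B=0 W=0
Move 5: B@(4,4) -> caps B=0 W=0
Move 6: W@(4,1) -> caps B=0 W=0
Move 7: B@(2,2) -> caps B=0 W=0
Move 8: W@(3,4) -> caps B=0 W=1
Move 9: B@(1,2) -> caps B=0 W=1
Move 10: W@(0,3) -> caps B=0 W=1
Move 11: B@(1,4) -> caps B=0 W=1

Answer: 0 1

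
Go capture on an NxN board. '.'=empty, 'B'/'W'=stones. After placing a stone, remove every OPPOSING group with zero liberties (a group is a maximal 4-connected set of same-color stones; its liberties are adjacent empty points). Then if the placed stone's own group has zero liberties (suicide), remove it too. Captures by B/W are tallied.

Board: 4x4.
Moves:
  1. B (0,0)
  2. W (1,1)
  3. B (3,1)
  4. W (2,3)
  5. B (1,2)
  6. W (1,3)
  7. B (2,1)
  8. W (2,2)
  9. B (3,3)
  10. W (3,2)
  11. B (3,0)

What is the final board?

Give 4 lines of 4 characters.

Answer: B...
.WBW
.BWW
BBW.

Derivation:
Move 1: B@(0,0) -> caps B=0 W=0
Move 2: W@(1,1) -> caps B=0 W=0
Move 3: B@(3,1) -> caps B=0 W=0
Move 4: W@(2,3) -> caps B=0 W=0
Move 5: B@(1,2) -> caps B=0 W=0
Move 6: W@(1,3) -> caps B=0 W=0
Move 7: B@(2,1) -> caps B=0 W=0
Move 8: W@(2,2) -> caps B=0 W=0
Move 9: B@(3,3) -> caps B=0 W=0
Move 10: W@(3,2) -> caps B=0 W=1
Move 11: B@(3,0) -> caps B=0 W=1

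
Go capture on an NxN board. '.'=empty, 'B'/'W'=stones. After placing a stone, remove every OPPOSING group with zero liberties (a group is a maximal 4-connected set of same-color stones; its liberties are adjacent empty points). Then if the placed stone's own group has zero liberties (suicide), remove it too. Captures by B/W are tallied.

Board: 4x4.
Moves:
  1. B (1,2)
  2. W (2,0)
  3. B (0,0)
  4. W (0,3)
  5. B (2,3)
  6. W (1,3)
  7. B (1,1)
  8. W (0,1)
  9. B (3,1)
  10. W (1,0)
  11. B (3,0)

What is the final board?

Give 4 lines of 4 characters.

Answer: .W.W
WBBW
W..B
BB..

Derivation:
Move 1: B@(1,2) -> caps B=0 W=0
Move 2: W@(2,0) -> caps B=0 W=0
Move 3: B@(0,0) -> caps B=0 W=0
Move 4: W@(0,3) -> caps B=0 W=0
Move 5: B@(2,3) -> caps B=0 W=0
Move 6: W@(1,3) -> caps B=0 W=0
Move 7: B@(1,1) -> caps B=0 W=0
Move 8: W@(0,1) -> caps B=0 W=0
Move 9: B@(3,1) -> caps B=0 W=0
Move 10: W@(1,0) -> caps B=0 W=1
Move 11: B@(3,0) -> caps B=0 W=1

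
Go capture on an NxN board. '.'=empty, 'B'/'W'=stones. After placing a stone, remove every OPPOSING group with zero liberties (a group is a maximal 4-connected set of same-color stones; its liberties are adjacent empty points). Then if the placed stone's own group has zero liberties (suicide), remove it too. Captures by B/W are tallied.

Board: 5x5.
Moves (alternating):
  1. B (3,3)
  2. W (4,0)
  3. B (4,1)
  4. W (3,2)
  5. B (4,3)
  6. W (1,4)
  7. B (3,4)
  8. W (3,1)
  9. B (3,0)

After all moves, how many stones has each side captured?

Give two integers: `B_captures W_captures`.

Move 1: B@(3,3) -> caps B=0 W=0
Move 2: W@(4,0) -> caps B=0 W=0
Move 3: B@(4,1) -> caps B=0 W=0
Move 4: W@(3,2) -> caps B=0 W=0
Move 5: B@(4,3) -> caps B=0 W=0
Move 6: W@(1,4) -> caps B=0 W=0
Move 7: B@(3,4) -> caps B=0 W=0
Move 8: W@(3,1) -> caps B=0 W=0
Move 9: B@(3,0) -> caps B=1 W=0

Answer: 1 0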